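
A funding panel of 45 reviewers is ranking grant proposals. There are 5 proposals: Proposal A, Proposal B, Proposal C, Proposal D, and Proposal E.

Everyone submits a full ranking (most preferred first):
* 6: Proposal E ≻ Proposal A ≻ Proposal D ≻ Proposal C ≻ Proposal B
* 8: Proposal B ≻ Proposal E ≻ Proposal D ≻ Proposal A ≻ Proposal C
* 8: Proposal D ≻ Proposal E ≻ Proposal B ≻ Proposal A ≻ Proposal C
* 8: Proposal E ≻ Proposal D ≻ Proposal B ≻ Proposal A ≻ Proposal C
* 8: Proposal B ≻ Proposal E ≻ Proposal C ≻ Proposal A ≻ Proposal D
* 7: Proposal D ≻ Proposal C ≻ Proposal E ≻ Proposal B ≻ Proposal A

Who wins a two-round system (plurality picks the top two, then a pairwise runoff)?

Round 1 first-place votes: Proposal A 0, Proposal B 16, Proposal C 0, Proposal D 15, Proposal E 14. Proposal B and Proposal D advance.
Runoff: Proposal B is ranked above Proposal D on 16 ballots, Proposal D above Proposal B on 29.

Proposal D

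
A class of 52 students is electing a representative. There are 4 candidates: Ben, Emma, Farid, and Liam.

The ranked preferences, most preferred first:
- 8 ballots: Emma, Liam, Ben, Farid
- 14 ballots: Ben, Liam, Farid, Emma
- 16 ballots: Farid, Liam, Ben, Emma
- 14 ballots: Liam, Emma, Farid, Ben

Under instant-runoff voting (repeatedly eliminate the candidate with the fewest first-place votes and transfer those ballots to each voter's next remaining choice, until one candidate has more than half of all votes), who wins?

Round 1: Ben 14, Emma 8, Farid 16, Liam 14. Emma eliminated.
Round 2: Ben 14, Farid 16, Liam 22. Ben eliminated.
Round 3: Farid 16, Liam 36. Liam has a majority (≥27).

Liam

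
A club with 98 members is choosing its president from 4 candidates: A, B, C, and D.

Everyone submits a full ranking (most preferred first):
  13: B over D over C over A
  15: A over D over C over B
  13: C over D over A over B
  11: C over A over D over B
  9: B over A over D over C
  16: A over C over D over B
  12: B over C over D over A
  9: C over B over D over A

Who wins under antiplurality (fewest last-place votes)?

D

Last-place votes: A 34, B 55, C 9, D 0.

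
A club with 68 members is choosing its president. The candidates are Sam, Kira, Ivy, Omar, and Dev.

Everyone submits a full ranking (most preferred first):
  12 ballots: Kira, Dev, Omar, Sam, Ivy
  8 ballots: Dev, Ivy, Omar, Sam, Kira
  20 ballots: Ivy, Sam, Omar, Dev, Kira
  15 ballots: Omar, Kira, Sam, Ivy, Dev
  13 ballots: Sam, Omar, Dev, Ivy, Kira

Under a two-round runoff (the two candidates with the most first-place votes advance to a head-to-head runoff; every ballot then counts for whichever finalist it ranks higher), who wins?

Round 1 first-place votes: Sam 13, Kira 12, Ivy 20, Omar 15, Dev 8. Ivy and Omar advance.
Runoff: Ivy is ranked above Omar on 28 ballots, Omar above Ivy on 40.

Omar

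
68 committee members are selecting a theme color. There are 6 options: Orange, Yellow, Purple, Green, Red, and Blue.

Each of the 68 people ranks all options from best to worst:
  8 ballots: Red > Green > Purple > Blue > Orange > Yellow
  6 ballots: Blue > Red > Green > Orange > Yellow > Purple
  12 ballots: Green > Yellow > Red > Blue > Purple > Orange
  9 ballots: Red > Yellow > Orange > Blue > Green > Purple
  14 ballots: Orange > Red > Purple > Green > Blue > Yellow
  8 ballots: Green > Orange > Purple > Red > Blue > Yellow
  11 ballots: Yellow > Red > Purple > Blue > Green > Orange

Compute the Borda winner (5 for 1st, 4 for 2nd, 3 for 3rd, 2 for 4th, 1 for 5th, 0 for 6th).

Red

Orange: 8×1 + 6×2 + 12×0 + 9×3 + 14×5 + 8×4 + 11×0 = 149
Yellow: 8×0 + 6×1 + 12×4 + 9×4 + 14×0 + 8×0 + 11×5 = 145
Purple: 8×3 + 6×0 + 12×1 + 9×0 + 14×3 + 8×3 + 11×3 = 135
Green: 8×4 + 6×3 + 12×5 + 9×1 + 14×2 + 8×5 + 11×1 = 198
Red: 8×5 + 6×4 + 12×3 + 9×5 + 14×4 + 8×2 + 11×4 = 261
Blue: 8×2 + 6×5 + 12×2 + 9×2 + 14×1 + 8×1 + 11×2 = 132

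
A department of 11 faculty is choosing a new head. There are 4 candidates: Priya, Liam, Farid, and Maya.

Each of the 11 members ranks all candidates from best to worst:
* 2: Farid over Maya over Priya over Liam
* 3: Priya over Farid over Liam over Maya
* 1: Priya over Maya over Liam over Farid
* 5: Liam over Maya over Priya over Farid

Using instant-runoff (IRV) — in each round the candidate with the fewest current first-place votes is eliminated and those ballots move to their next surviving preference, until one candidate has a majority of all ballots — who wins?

Priya

Round 1: Priya 4, Liam 5, Farid 2, Maya 0. Maya eliminated.
Round 2: Priya 4, Liam 5, Farid 2. Farid eliminated.
Round 3: Priya 6, Liam 5. Priya has a majority (≥6).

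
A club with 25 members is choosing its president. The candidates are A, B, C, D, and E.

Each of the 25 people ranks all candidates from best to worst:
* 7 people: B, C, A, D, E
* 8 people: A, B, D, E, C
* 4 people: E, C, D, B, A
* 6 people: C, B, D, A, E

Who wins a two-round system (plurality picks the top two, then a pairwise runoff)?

Round 1 first-place votes: A 8, B 7, C 6, D 0, E 4. A and B advance.
Runoff: A is ranked above B on 8 ballots, B above A on 17.

B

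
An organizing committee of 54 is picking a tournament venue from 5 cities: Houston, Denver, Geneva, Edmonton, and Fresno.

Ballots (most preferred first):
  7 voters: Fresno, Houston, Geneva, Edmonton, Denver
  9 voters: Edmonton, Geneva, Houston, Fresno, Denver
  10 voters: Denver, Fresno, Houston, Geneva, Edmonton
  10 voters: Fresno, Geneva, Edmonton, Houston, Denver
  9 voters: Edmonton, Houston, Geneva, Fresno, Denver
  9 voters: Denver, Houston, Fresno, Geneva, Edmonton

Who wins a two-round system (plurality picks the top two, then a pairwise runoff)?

Round 1 first-place votes: Houston 0, Denver 19, Geneva 0, Edmonton 18, Fresno 17. Denver and Edmonton advance.
Runoff: Denver is ranked above Edmonton on 19 ballots, Edmonton above Denver on 35.

Edmonton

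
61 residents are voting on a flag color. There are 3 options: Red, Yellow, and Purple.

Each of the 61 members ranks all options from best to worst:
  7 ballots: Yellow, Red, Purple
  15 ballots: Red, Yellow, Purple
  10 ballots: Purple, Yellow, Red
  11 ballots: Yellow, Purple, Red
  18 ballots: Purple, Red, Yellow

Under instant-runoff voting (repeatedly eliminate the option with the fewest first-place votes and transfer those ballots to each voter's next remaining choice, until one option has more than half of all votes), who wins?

Yellow

Round 1: Red 15, Yellow 18, Purple 28. Red eliminated.
Round 2: Yellow 33, Purple 28. Yellow has a majority (≥31).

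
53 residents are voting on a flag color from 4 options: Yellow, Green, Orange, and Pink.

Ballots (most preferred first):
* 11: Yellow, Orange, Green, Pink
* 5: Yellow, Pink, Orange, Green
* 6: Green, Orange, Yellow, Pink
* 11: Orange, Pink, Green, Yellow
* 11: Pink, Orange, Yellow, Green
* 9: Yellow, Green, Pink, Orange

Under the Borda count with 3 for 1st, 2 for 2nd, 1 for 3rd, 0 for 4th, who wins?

Yellow: 11×3 + 5×3 + 6×1 + 11×0 + 11×1 + 9×3 = 92
Green: 11×1 + 5×0 + 6×3 + 11×1 + 11×0 + 9×2 = 58
Orange: 11×2 + 5×1 + 6×2 + 11×3 + 11×2 + 9×0 = 94
Pink: 11×0 + 5×2 + 6×0 + 11×2 + 11×3 + 9×1 = 74

Orange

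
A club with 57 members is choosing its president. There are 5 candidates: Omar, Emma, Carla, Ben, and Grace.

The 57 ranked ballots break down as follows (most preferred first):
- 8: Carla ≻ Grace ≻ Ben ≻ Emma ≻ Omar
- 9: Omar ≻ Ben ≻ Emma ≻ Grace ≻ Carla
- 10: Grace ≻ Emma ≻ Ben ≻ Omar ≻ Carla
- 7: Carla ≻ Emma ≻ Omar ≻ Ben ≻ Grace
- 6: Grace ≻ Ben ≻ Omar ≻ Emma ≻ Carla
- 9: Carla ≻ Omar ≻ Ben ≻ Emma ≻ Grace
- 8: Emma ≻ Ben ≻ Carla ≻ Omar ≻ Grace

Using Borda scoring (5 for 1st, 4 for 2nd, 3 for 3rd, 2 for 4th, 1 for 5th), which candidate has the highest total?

Ben

Omar: 8×1 + 9×5 + 10×2 + 7×3 + 6×3 + 9×4 + 8×2 = 164
Emma: 8×2 + 9×3 + 10×4 + 7×4 + 6×2 + 9×2 + 8×5 = 181
Carla: 8×5 + 9×1 + 10×1 + 7×5 + 6×1 + 9×5 + 8×3 = 169
Ben: 8×3 + 9×4 + 10×3 + 7×2 + 6×4 + 9×3 + 8×4 = 187
Grace: 8×4 + 9×2 + 10×5 + 7×1 + 6×5 + 9×1 + 8×1 = 154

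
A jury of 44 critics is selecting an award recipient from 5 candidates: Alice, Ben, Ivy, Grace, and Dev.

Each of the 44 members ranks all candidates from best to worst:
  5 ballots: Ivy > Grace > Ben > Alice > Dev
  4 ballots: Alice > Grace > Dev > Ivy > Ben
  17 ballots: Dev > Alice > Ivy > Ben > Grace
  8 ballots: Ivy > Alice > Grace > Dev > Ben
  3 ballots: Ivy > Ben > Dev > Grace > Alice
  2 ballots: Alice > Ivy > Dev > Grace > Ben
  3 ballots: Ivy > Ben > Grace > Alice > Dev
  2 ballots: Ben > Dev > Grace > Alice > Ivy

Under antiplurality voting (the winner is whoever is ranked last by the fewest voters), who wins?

Last-place votes: Alice 3, Ben 14, Ivy 2, Grace 17, Dev 8.

Ivy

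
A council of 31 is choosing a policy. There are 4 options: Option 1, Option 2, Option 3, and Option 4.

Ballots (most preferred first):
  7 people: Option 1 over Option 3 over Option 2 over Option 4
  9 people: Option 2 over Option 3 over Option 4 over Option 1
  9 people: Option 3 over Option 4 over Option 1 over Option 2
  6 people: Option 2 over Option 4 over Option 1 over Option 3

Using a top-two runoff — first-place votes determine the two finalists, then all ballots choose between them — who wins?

Round 1 first-place votes: Option 1 7, Option 2 15, Option 3 9, Option 4 0. Option 2 and Option 3 advance.
Runoff: Option 2 is ranked above Option 3 on 15 ballots, Option 3 above Option 2 on 16.

Option 3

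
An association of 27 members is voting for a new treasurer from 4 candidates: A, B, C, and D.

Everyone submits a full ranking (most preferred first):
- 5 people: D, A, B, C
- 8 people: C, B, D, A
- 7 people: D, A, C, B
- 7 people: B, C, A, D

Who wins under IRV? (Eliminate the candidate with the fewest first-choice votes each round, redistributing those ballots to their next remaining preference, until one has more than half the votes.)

C

Round 1: A 0, B 7, C 8, D 12. A eliminated.
Round 2: B 7, C 8, D 12. B eliminated.
Round 3: C 15, D 12. C has a majority (≥14).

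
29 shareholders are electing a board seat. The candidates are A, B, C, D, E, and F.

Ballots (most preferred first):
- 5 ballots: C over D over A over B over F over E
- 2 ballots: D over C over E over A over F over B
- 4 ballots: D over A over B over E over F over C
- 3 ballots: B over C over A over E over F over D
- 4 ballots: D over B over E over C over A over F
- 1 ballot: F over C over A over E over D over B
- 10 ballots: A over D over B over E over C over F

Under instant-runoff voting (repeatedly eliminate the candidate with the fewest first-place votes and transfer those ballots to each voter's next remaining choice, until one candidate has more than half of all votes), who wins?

D

Round 1: A 10, B 3, C 5, D 10, E 0, F 1. E eliminated.
Round 2: A 10, B 3, C 5, D 10, F 1. F eliminated.
Round 3: A 10, B 3, C 6, D 10. B eliminated.
Round 4: A 10, C 9, D 10. C eliminated.
Round 5: A 14, D 15. D has a majority (≥15).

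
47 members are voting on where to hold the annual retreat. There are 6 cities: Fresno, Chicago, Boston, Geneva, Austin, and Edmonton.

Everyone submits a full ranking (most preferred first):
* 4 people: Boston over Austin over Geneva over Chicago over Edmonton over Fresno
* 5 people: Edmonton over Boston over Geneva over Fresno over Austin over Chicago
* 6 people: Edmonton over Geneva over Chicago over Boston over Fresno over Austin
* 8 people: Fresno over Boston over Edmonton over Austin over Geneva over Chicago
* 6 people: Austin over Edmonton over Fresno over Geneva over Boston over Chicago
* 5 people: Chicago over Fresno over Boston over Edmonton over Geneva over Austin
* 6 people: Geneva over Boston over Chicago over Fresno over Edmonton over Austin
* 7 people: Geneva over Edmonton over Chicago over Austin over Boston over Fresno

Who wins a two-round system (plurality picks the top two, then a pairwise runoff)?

Edmonton

Round 1 first-place votes: Fresno 8, Chicago 5, Boston 4, Geneva 13, Austin 6, Edmonton 11. Geneva and Edmonton advance.
Runoff: Geneva is ranked above Edmonton on 17 ballots, Edmonton above Geneva on 30.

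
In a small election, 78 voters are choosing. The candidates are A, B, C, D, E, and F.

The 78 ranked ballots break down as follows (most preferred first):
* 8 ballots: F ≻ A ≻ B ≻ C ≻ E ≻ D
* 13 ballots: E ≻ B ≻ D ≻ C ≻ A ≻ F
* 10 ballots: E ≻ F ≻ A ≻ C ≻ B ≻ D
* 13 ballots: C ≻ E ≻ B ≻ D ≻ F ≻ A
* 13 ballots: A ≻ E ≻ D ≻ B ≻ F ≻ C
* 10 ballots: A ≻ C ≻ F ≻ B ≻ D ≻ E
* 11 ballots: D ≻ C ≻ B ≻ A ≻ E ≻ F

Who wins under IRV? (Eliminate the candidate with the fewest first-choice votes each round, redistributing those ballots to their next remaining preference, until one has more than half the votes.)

Round 1: A 23, B 0, C 13, D 11, E 23, F 8. B eliminated.
Round 2: A 23, C 13, D 11, E 23, F 8. F eliminated.
Round 3: A 31, C 13, D 11, E 23. D eliminated.
Round 4: A 31, C 24, E 23. E eliminated.
Round 5: A 41, C 37. A has a majority (≥40).

A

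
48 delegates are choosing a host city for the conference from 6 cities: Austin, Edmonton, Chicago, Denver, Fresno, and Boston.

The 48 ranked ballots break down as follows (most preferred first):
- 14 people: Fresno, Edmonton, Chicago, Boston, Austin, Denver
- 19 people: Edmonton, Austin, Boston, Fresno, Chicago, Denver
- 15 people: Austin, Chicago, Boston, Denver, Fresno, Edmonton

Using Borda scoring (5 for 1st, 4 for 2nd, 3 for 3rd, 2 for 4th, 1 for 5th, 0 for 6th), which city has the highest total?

Austin

Austin: 14×1 + 19×4 + 15×5 = 165
Edmonton: 14×4 + 19×5 + 15×0 = 151
Chicago: 14×3 + 19×1 + 15×4 = 121
Denver: 14×0 + 19×0 + 15×2 = 30
Fresno: 14×5 + 19×2 + 15×1 = 123
Boston: 14×2 + 19×3 + 15×3 = 130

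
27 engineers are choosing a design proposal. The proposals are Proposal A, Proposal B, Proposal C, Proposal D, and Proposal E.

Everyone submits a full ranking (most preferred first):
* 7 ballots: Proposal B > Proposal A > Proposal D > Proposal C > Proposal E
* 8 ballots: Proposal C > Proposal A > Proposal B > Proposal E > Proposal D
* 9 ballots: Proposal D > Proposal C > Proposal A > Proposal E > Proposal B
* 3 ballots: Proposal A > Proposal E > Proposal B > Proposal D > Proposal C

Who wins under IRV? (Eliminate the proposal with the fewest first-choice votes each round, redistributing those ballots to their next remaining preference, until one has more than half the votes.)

Round 1: Proposal A 3, Proposal B 7, Proposal C 8, Proposal D 9, Proposal E 0. Proposal E eliminated.
Round 2: Proposal A 3, Proposal B 7, Proposal C 8, Proposal D 9. Proposal A eliminated.
Round 3: Proposal B 10, Proposal C 8, Proposal D 9. Proposal C eliminated.
Round 4: Proposal B 18, Proposal D 9. Proposal B has a majority (≥14).

Proposal B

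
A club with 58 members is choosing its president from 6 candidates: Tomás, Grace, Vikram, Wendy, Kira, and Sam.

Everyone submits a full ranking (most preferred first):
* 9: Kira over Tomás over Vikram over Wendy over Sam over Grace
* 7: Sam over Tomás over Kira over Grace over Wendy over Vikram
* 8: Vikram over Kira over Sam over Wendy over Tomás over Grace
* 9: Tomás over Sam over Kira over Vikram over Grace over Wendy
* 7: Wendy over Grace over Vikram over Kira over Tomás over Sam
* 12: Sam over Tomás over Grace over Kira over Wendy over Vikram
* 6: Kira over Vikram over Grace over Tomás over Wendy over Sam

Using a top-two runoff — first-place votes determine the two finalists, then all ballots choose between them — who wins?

Round 1 first-place votes: Tomás 9, Grace 0, Vikram 8, Wendy 7, Kira 15, Sam 19. Sam and Kira advance.
Runoff: Sam is ranked above Kira on 28 ballots, Kira above Sam on 30.

Kira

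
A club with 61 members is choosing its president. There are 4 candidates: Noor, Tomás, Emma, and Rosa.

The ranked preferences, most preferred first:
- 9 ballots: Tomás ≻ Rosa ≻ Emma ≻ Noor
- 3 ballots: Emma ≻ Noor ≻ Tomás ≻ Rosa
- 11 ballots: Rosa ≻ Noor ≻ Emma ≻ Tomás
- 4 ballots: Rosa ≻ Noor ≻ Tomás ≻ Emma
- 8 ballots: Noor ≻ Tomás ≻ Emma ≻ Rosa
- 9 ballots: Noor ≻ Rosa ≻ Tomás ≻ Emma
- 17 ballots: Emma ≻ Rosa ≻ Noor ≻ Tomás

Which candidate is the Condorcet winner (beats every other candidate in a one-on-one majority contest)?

Rosa vs Noor: 41–20
Rosa vs Tomás: 41–20
Rosa vs Emma: 33–28
Rosa beats every other candidate.

Rosa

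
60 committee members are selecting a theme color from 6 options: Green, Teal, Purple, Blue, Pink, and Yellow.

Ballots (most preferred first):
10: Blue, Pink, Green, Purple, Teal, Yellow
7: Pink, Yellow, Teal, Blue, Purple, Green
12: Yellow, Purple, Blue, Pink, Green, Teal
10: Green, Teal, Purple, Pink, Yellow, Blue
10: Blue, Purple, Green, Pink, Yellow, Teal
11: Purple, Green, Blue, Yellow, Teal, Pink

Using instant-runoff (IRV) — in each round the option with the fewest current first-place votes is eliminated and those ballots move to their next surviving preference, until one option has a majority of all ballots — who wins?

Purple

Round 1: Green 10, Teal 0, Purple 11, Blue 20, Pink 7, Yellow 12. Teal eliminated.
Round 2: Green 10, Purple 11, Blue 20, Pink 7, Yellow 12. Pink eliminated.
Round 3: Green 10, Purple 11, Blue 20, Yellow 19. Green eliminated.
Round 4: Purple 21, Blue 20, Yellow 19. Yellow eliminated.
Round 5: Purple 33, Blue 27. Purple has a majority (≥31).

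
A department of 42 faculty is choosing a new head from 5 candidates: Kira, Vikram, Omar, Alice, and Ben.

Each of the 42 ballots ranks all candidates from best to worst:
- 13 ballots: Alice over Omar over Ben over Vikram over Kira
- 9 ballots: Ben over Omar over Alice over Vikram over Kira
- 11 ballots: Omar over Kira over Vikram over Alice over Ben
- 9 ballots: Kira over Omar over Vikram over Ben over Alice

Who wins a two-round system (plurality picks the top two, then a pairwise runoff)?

Omar

Round 1 first-place votes: Kira 9, Vikram 0, Omar 11, Alice 13, Ben 9. Alice and Omar advance.
Runoff: Alice is ranked above Omar on 13 ballots, Omar above Alice on 29.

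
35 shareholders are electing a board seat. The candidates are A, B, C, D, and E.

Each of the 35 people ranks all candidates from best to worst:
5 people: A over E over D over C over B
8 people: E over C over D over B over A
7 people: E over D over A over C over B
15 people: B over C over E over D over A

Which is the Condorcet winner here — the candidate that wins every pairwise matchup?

E vs A: 30–5
E vs B: 20–15
E vs C: 20–15
E vs D: 35–0
E beats every other candidate.

E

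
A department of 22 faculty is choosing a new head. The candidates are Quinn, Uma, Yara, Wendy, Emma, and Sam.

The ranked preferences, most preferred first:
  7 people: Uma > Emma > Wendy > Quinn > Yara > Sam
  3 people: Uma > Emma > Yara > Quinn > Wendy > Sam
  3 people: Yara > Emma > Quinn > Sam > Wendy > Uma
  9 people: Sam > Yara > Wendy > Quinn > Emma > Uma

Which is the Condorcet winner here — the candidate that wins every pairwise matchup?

Yara

Yara vs Quinn: 15–7
Yara vs Uma: 12–10
Yara vs Wendy: 15–7
Yara vs Emma: 12–10
Yara vs Sam: 13–9
Yara beats every other candidate.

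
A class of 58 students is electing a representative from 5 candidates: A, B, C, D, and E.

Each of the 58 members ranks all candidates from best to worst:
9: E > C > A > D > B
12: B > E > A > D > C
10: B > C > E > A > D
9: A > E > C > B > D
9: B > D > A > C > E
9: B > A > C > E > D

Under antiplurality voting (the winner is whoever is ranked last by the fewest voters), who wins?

Last-place votes: A 0, B 9, C 12, D 28, E 9.

A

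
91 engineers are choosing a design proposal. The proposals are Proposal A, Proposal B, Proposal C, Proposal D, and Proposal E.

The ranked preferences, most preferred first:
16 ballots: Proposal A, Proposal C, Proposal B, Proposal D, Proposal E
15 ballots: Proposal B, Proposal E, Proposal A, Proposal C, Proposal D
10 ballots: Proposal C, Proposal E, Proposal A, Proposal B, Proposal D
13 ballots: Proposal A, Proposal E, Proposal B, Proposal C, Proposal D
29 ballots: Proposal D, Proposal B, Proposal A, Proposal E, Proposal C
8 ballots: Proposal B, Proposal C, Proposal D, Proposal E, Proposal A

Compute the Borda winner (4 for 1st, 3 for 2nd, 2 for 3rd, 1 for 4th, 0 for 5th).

Proposal A: 16×4 + 15×2 + 10×2 + 13×4 + 29×2 + 8×0 = 224
Proposal B: 16×2 + 15×4 + 10×1 + 13×2 + 29×3 + 8×4 = 247
Proposal C: 16×3 + 15×1 + 10×4 + 13×1 + 29×0 + 8×3 = 140
Proposal D: 16×1 + 15×0 + 10×0 + 13×0 + 29×4 + 8×2 = 148
Proposal E: 16×0 + 15×3 + 10×3 + 13×3 + 29×1 + 8×1 = 151

Proposal B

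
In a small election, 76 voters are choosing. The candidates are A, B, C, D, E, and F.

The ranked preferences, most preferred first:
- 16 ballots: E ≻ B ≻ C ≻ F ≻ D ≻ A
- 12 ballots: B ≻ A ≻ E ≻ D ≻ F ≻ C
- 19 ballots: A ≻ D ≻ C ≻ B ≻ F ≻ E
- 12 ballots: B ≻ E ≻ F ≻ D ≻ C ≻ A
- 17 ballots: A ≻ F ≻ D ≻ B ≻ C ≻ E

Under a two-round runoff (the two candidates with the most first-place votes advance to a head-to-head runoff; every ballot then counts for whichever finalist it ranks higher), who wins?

Round 1 first-place votes: A 36, B 24, C 0, D 0, E 16, F 0. A and B advance.
Runoff: A is ranked above B on 36 ballots, B above A on 40.

B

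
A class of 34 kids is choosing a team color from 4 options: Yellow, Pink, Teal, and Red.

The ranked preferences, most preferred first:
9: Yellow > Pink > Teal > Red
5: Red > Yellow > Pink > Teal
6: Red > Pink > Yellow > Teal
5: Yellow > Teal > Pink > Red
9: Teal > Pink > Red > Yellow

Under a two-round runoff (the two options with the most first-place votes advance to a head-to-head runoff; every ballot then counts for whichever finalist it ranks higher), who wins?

Red

Round 1 first-place votes: Yellow 14, Pink 0, Teal 9, Red 11. Yellow and Red advance.
Runoff: Yellow is ranked above Red on 14 ballots, Red above Yellow on 20.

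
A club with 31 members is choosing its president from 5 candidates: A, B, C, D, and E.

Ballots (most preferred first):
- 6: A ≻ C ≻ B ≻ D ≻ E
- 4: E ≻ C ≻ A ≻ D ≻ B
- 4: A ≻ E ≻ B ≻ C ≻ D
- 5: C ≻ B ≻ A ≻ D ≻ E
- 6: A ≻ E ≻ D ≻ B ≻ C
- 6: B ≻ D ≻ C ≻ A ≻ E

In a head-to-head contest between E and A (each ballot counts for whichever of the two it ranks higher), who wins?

E is ranked above A on 4 ballots; A above E on 27.

A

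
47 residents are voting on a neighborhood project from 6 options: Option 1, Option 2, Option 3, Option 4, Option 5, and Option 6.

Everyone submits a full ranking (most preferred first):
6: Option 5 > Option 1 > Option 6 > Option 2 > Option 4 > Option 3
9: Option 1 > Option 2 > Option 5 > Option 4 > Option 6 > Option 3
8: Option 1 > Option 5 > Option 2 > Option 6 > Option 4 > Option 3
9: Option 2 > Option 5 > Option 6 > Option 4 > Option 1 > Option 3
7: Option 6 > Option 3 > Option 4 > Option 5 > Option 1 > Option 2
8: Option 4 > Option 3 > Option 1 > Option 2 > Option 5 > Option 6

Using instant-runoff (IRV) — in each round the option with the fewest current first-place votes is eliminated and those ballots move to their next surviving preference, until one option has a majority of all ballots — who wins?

Round 1: Option 1 17, Option 2 9, Option 3 0, Option 4 8, Option 5 6, Option 6 7. Option 3 eliminated.
Round 2: Option 1 17, Option 2 9, Option 4 8, Option 5 6, Option 6 7. Option 5 eliminated.
Round 3: Option 1 23, Option 2 9, Option 4 8, Option 6 7. Option 6 eliminated.
Round 4: Option 1 23, Option 2 9, Option 4 15. Option 2 eliminated.
Round 5: Option 1 23, Option 4 24. Option 4 has a majority (≥24).

Option 4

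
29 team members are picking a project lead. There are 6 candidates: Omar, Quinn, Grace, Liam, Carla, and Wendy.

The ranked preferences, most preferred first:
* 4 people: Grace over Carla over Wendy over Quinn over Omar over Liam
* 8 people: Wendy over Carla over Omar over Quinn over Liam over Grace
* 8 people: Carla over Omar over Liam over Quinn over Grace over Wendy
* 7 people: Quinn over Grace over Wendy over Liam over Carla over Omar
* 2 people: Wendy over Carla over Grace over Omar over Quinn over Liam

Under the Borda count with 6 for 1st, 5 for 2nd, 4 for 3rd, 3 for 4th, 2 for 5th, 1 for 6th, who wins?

Carla

Omar: 4×2 + 8×4 + 8×5 + 7×1 + 2×3 = 93
Quinn: 4×3 + 8×3 + 8×3 + 7×6 + 2×2 = 106
Grace: 4×6 + 8×1 + 8×2 + 7×5 + 2×4 = 91
Liam: 4×1 + 8×2 + 8×4 + 7×3 + 2×1 = 75
Carla: 4×5 + 8×5 + 8×6 + 7×2 + 2×5 = 132
Wendy: 4×4 + 8×6 + 8×1 + 7×4 + 2×6 = 112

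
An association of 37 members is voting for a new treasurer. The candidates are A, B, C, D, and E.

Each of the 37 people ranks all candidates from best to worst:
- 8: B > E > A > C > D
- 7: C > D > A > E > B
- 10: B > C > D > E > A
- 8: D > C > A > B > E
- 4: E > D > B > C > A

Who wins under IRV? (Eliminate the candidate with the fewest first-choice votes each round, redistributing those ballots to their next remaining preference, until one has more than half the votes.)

Round 1: A 0, B 18, C 7, D 8, E 4. A eliminated.
Round 2: B 18, C 7, D 8, E 4. E eliminated.
Round 3: B 18, C 7, D 12. C eliminated.
Round 4: B 18, D 19. D has a majority (≥19).

D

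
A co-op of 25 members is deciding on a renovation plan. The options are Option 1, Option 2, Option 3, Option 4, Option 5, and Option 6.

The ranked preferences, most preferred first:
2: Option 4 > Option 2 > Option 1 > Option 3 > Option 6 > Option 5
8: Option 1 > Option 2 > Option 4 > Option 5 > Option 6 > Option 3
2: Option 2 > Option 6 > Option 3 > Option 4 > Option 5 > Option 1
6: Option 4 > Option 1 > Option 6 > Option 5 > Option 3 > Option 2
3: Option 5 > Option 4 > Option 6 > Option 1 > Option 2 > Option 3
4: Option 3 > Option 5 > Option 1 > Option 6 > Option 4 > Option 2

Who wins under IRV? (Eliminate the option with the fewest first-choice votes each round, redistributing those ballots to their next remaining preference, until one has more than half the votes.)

Round 1: Option 1 8, Option 2 2, Option 3 4, Option 4 8, Option 5 3, Option 6 0. Option 6 eliminated.
Round 2: Option 1 8, Option 2 2, Option 3 4, Option 4 8, Option 5 3. Option 2 eliminated.
Round 3: Option 1 8, Option 3 6, Option 4 8, Option 5 3. Option 5 eliminated.
Round 4: Option 1 8, Option 3 6, Option 4 11. Option 3 eliminated.
Round 5: Option 1 12, Option 4 13. Option 4 has a majority (≥13).

Option 4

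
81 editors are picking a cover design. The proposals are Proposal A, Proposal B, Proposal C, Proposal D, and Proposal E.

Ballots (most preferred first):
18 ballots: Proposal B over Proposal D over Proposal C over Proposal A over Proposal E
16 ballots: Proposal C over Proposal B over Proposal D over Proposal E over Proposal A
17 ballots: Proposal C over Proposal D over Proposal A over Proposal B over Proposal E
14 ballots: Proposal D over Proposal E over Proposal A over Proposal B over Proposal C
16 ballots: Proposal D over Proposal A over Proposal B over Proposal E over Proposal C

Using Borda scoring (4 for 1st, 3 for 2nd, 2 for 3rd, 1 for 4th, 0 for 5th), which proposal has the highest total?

Proposal A: 18×1 + 16×0 + 17×2 + 14×2 + 16×3 = 128
Proposal B: 18×4 + 16×3 + 17×1 + 14×1 + 16×2 = 183
Proposal C: 18×2 + 16×4 + 17×4 + 14×0 + 16×0 = 168
Proposal D: 18×3 + 16×2 + 17×3 + 14×4 + 16×4 = 257
Proposal E: 18×0 + 16×1 + 17×0 + 14×3 + 16×1 = 74

Proposal D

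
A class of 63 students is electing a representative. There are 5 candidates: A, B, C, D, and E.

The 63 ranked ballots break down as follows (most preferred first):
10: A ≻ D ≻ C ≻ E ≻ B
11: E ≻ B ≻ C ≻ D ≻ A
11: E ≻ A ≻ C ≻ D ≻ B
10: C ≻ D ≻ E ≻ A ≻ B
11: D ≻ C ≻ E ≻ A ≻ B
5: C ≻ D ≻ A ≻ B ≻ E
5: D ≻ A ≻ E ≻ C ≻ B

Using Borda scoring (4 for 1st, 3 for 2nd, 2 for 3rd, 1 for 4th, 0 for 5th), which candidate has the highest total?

A: 10×4 + 11×0 + 11×3 + 10×1 + 11×1 + 5×2 + 5×3 = 119
B: 10×0 + 11×3 + 11×0 + 10×0 + 11×0 + 5×1 + 5×0 = 38
C: 10×2 + 11×2 + 11×2 + 10×4 + 11×3 + 5×4 + 5×1 = 162
D: 10×3 + 11×1 + 11×1 + 10×3 + 11×4 + 5×3 + 5×4 = 161
E: 10×1 + 11×4 + 11×4 + 10×2 + 11×2 + 5×0 + 5×2 = 150

C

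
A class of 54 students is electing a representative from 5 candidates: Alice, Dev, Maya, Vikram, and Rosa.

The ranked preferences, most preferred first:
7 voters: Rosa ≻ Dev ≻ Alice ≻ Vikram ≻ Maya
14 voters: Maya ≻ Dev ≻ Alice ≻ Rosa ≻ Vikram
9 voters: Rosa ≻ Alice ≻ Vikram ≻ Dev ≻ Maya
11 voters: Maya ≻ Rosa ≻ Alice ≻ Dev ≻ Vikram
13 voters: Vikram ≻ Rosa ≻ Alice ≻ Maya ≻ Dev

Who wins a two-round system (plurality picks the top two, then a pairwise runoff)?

Round 1 first-place votes: Alice 0, Dev 0, Maya 25, Vikram 13, Rosa 16. Maya and Rosa advance.
Runoff: Maya is ranked above Rosa on 25 ballots, Rosa above Maya on 29.

Rosa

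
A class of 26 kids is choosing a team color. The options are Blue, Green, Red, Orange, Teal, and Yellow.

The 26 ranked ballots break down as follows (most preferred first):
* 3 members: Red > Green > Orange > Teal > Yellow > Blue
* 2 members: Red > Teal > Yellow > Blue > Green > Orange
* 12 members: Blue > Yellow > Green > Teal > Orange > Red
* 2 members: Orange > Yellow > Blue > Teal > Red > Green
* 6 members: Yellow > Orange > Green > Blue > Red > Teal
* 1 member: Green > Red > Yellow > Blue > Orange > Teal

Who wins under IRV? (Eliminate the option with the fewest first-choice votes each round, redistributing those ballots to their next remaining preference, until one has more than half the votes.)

Yellow

Round 1: Blue 12, Green 1, Red 5, Orange 2, Teal 0, Yellow 6. Teal eliminated.
Round 2: Blue 12, Green 1, Red 5, Orange 2, Yellow 6. Green eliminated.
Round 3: Blue 12, Red 6, Orange 2, Yellow 6. Orange eliminated.
Round 4: Blue 12, Red 6, Yellow 8. Red eliminated.
Round 5: Blue 12, Yellow 14. Yellow has a majority (≥14).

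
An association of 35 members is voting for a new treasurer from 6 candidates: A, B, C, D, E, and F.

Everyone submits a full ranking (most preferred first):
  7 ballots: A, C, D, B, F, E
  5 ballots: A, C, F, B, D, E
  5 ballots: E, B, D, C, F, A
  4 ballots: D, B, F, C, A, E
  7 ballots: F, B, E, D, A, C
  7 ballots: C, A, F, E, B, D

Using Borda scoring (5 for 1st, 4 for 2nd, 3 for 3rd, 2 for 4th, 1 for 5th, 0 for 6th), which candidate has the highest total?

A: 7×5 + 5×5 + 5×0 + 4×1 + 7×1 + 7×4 = 99
B: 7×2 + 5×2 + 5×4 + 4×4 + 7×4 + 7×1 = 95
C: 7×4 + 5×4 + 5×2 + 4×2 + 7×0 + 7×5 = 101
D: 7×3 + 5×1 + 5×3 + 4×5 + 7×2 + 7×0 = 75
E: 7×0 + 5×0 + 5×5 + 4×0 + 7×3 + 7×2 = 60
F: 7×1 + 5×3 + 5×1 + 4×3 + 7×5 + 7×3 = 95

C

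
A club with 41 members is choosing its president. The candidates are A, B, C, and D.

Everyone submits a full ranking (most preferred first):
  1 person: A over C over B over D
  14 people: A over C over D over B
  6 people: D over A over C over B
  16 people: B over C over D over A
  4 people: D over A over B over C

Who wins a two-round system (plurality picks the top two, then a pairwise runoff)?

A

Round 1 first-place votes: A 15, B 16, C 0, D 10. B and A advance.
Runoff: B is ranked above A on 16 ballots, A above B on 25.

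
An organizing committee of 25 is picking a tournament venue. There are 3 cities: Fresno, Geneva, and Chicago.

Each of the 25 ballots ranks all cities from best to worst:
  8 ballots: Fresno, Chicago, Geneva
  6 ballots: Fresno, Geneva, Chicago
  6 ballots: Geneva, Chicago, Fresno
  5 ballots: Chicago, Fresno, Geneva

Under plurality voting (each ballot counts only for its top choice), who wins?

Fresno

First-place votes: Fresno 14, Geneva 6, Chicago 5.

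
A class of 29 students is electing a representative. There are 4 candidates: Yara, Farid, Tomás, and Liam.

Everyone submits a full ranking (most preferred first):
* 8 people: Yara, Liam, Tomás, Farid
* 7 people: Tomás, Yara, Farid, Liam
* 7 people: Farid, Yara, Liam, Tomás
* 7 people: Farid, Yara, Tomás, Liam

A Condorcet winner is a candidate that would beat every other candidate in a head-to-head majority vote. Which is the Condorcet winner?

Yara vs Farid: 15–14
Yara vs Tomás: 22–7
Yara vs Liam: 29–0
Yara beats every other candidate.

Yara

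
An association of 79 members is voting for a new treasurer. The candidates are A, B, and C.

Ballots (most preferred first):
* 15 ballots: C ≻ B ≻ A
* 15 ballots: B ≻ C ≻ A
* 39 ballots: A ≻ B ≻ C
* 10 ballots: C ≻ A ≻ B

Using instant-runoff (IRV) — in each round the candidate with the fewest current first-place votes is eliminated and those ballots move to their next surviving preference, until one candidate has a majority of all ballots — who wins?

C

Round 1: A 39, B 15, C 25. B eliminated.
Round 2: A 39, C 40. C has a majority (≥40).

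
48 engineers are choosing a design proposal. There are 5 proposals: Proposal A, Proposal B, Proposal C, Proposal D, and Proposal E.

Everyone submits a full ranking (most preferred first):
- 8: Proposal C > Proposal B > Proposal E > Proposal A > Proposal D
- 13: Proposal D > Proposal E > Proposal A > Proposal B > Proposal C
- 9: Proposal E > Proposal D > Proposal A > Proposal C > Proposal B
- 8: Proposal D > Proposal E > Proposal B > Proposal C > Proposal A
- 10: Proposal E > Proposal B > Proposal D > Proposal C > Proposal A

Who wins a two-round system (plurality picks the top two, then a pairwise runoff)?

Round 1 first-place votes: Proposal A 0, Proposal B 0, Proposal C 8, Proposal D 21, Proposal E 19. Proposal D and Proposal E advance.
Runoff: Proposal D is ranked above Proposal E on 21 ballots, Proposal E above Proposal D on 27.

Proposal E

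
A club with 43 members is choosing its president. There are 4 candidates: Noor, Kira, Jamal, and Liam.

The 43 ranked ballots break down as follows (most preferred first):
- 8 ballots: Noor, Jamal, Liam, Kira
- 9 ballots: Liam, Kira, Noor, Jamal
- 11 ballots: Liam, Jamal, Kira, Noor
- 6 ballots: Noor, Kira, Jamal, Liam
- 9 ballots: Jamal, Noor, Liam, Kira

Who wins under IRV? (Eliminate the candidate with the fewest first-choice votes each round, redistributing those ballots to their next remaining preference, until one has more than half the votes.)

Noor

Round 1: Noor 14, Kira 0, Jamal 9, Liam 20. Kira eliminated.
Round 2: Noor 14, Jamal 9, Liam 20. Jamal eliminated.
Round 3: Noor 23, Liam 20. Noor has a majority (≥22).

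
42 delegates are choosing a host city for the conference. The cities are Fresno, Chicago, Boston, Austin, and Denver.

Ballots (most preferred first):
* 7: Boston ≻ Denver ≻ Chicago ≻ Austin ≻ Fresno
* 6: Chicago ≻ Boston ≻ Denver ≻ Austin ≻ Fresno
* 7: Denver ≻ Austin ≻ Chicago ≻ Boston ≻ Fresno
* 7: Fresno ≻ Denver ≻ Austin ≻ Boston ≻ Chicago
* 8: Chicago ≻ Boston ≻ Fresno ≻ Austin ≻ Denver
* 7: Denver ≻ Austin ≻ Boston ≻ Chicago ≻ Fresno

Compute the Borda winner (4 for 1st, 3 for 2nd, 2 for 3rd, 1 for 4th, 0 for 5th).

Fresno: 7×0 + 6×0 + 7×0 + 7×4 + 8×2 + 7×0 = 44
Chicago: 7×2 + 6×4 + 7×2 + 7×0 + 8×4 + 7×1 = 91
Boston: 7×4 + 6×3 + 7×1 + 7×1 + 8×3 + 7×2 = 98
Austin: 7×1 + 6×1 + 7×3 + 7×2 + 8×1 + 7×3 = 77
Denver: 7×3 + 6×2 + 7×4 + 7×3 + 8×0 + 7×4 = 110

Denver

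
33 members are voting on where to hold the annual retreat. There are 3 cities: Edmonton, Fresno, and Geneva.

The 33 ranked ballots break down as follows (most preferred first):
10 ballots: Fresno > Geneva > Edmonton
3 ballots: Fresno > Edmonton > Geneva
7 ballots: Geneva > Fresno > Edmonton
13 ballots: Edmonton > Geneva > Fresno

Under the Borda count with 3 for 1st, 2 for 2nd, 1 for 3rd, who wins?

Geneva

Edmonton: 10×1 + 3×2 + 7×1 + 13×3 = 62
Fresno: 10×3 + 3×3 + 7×2 + 13×1 = 66
Geneva: 10×2 + 3×1 + 7×3 + 13×2 = 70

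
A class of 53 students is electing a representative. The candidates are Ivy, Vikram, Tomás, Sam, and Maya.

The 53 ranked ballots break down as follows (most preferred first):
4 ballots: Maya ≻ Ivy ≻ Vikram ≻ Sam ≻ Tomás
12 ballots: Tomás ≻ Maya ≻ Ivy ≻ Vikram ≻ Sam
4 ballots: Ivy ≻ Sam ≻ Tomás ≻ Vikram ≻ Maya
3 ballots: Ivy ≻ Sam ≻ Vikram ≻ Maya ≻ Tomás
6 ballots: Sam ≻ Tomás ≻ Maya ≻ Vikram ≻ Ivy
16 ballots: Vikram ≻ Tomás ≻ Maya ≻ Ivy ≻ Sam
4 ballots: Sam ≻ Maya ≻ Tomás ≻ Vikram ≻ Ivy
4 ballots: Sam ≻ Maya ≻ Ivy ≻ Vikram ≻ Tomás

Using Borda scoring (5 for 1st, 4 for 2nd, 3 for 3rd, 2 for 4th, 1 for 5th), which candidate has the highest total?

Ivy: 4×4 + 12×3 + 4×5 + 3×5 + 6×1 + 16×2 + 4×1 + 4×3 = 141
Vikram: 4×3 + 12×2 + 4×2 + 3×3 + 6×2 + 16×5 + 4×2 + 4×2 = 161
Tomás: 4×1 + 12×5 + 4×3 + 3×1 + 6×4 + 16×4 + 4×3 + 4×1 = 183
Sam: 4×2 + 12×1 + 4×4 + 3×4 + 6×5 + 16×1 + 4×5 + 4×5 = 134
Maya: 4×5 + 12×4 + 4×1 + 3×2 + 6×3 + 16×3 + 4×4 + 4×4 = 176

Tomás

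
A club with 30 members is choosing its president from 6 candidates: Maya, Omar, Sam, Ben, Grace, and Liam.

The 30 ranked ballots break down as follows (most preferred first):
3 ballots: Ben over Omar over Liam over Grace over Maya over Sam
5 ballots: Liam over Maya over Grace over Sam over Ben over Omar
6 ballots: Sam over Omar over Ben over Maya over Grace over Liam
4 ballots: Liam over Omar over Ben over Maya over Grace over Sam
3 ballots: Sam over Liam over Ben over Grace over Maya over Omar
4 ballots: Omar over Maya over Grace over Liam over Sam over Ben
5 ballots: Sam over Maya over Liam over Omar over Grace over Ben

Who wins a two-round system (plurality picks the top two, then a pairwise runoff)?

Liam

Round 1 first-place votes: Maya 0, Omar 4, Sam 14, Ben 3, Grace 0, Liam 9. Sam and Liam advance.
Runoff: Sam is ranked above Liam on 14 ballots, Liam above Sam on 16.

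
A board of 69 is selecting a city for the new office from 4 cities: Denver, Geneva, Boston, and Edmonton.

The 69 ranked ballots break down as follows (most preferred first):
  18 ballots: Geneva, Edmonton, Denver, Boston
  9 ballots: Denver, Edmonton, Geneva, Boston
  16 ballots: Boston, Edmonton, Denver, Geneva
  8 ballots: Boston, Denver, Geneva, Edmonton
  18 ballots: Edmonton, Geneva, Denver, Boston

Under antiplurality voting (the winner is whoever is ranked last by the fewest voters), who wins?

Denver

Last-place votes: Denver 0, Geneva 16, Boston 45, Edmonton 8.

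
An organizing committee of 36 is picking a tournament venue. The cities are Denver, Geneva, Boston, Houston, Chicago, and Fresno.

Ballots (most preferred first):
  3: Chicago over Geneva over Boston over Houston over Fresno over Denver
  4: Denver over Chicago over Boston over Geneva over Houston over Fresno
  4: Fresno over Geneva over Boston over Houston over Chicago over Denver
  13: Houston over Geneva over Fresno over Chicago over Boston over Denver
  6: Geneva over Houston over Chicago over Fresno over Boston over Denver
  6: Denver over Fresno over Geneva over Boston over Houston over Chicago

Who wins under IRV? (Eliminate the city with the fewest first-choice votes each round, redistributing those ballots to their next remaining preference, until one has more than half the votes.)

Geneva

Round 1: Denver 10, Geneva 6, Boston 0, Houston 13, Chicago 3, Fresno 4. Boston eliminated.
Round 2: Denver 10, Geneva 6, Houston 13, Chicago 3, Fresno 4. Chicago eliminated.
Round 3: Denver 10, Geneva 9, Houston 13, Fresno 4. Fresno eliminated.
Round 4: Denver 10, Geneva 13, Houston 13. Denver eliminated.
Round 5: Geneva 23, Houston 13. Geneva has a majority (≥19).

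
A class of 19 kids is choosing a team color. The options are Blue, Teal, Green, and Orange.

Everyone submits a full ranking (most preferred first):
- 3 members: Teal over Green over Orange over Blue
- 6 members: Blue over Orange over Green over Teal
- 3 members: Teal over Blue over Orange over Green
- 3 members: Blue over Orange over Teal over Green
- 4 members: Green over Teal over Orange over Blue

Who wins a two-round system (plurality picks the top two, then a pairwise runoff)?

Teal

Round 1 first-place votes: Blue 9, Teal 6, Green 4, Orange 0. Blue and Teal advance.
Runoff: Blue is ranked above Teal on 9 ballots, Teal above Blue on 10.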